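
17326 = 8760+8566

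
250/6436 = 125/3218 =0.04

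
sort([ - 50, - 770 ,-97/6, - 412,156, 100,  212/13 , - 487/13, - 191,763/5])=[ - 770 , - 412,  -  191, - 50 , - 487/13  , - 97/6, 212/13, 100,763/5, 156]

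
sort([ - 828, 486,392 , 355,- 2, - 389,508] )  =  [  -  828, - 389,  -  2,  355,  392, 486, 508 ] 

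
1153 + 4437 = 5590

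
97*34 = 3298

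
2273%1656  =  617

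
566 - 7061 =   -  6495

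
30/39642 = 5/6607 = 0.00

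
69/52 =69/52 =1.33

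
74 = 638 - 564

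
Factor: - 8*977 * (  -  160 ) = 1250560 = 2^8*5^1 *977^1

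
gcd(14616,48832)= 56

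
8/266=4/133 = 0.03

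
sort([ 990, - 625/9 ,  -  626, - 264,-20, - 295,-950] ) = [ - 950, - 626, - 295,-264,  -  625/9,-20, 990 ] 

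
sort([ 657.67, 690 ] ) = [657.67, 690 ] 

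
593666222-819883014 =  - 226216792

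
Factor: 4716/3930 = 6/5 = 2^1*3^1*5^( - 1 )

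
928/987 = 928/987 =0.94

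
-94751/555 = -171+154/555 = -  170.72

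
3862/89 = 3862/89 = 43.39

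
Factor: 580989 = 3^1*193663^1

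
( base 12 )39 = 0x2D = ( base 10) 45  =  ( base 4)231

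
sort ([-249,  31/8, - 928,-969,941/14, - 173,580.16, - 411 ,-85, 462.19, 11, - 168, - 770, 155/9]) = [ - 969 , - 928, - 770, - 411, - 249 , - 173 , - 168,-85,  31/8,11, 155/9, 941/14,462.19,  580.16]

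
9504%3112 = 168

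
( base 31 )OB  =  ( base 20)1hf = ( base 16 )2F3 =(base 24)17B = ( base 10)755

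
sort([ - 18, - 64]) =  [ - 64, - 18 ]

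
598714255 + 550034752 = 1148749007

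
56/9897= 56/9897 = 0.01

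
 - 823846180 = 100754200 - 924600380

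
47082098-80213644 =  - 33131546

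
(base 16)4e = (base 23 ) 39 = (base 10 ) 78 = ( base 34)2a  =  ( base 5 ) 303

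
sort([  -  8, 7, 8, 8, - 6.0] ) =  [-8, - 6.0,7, 8, 8 ] 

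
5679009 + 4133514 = 9812523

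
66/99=2/3 = 0.67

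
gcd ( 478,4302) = 478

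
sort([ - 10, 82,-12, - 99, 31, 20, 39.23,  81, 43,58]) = [ - 99, - 12, - 10,20, 31,39.23, 43 , 58,  81, 82] 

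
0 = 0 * 87812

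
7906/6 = 1317 + 2/3 = 1317.67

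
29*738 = 21402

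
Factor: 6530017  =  13^1*29^1*17321^1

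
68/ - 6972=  - 1+1726/1743 = -0.01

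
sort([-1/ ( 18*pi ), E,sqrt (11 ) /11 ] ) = [ - 1/( 18*pi), sqrt (11)/11,E]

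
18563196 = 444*41809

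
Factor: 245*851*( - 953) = - 198695735  =  -5^1*7^2*23^1 * 37^1*953^1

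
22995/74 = 22995/74 = 310.74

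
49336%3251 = 571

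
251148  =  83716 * 3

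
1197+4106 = 5303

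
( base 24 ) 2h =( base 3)2102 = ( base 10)65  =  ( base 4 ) 1001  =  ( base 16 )41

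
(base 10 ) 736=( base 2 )1011100000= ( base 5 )10421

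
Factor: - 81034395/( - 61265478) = 27011465/20421826=2^( - 1 )  *  5^1 * 13^1 * 149^1 * 2467^( - 1)*2789^1*4139^(-1)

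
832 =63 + 769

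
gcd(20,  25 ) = 5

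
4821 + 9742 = 14563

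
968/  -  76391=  - 1+75423/76391 = -0.01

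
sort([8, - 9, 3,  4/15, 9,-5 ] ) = [ - 9,-5, 4/15, 3, 8, 9]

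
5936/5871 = 5936/5871 =1.01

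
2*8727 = 17454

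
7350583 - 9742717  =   - 2392134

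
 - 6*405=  - 2430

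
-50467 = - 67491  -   - 17024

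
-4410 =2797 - 7207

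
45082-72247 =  - 27165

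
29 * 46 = 1334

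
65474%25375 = 14724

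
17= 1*17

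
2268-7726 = -5458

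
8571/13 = 659 +4/13= 659.31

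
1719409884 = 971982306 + 747427578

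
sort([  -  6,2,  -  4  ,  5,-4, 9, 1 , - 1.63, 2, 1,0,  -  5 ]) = [ - 6, -5, - 4, - 4,-1.63,0,1,1,2,2,5,9 ]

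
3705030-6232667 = -2527637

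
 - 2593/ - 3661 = 2593/3661 = 0.71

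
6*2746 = 16476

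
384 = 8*48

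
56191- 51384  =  4807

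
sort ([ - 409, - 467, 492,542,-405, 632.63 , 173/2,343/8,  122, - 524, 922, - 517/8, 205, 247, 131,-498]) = [ - 524,-498, - 467, - 409, - 405, - 517/8, 343/8, 173/2, 122,131, 205, 247,492, 542,632.63, 922]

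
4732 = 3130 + 1602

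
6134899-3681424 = 2453475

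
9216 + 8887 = 18103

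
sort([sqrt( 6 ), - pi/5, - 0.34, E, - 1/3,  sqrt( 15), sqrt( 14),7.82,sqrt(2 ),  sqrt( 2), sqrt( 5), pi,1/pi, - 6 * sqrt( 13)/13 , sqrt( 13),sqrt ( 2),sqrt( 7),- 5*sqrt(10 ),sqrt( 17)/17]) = [ -5*sqrt( 10), - 6*sqrt( 13)/13, - pi/5,  -  0.34, - 1/3,sqrt( 17)/17, 1/pi, sqrt(2),sqrt(2) , sqrt( 2 ),sqrt(5),sqrt(6), sqrt (7),E, pi,sqrt( 13),  sqrt( 14),sqrt( 15),7.82 ] 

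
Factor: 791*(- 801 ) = - 3^2*7^1 *89^1 * 113^1 = - 633591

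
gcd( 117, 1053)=117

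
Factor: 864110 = 2^1*5^1*13^1*17^2*23^1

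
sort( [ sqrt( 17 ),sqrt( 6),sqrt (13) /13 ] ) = [sqrt( 13)/13,sqrt( 6 ),sqrt(17) ] 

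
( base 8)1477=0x33F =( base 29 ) sj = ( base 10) 831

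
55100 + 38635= 93735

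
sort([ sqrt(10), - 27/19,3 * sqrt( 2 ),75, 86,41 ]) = [ - 27/19, sqrt( 10),3*sqrt(2 ),41,75, 86]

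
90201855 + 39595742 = 129797597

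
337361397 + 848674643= 1186036040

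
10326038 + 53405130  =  63731168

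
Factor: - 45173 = -199^1*227^1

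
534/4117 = 534/4117 = 0.13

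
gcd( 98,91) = 7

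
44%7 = 2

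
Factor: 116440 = 2^3*5^1*41^1 * 71^1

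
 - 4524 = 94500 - 99024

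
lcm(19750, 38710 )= 967750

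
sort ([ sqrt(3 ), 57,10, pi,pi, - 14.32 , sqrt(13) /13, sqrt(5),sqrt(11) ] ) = [- 14.32,sqrt ( 13 )/13,  sqrt( 3), sqrt( 5),pi,pi, sqrt(11), 10, 57] 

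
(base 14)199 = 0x14B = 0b101001011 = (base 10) 331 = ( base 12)237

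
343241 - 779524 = -436283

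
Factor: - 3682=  - 2^1*7^1*263^1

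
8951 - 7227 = 1724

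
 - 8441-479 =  - 8920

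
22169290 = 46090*481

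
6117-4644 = 1473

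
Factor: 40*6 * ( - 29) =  - 6960 = -2^4 * 3^1 * 5^1 * 29^1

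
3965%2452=1513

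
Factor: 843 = 3^1 * 281^1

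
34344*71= 2438424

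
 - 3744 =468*( - 8 )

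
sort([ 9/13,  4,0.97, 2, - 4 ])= [- 4, 9/13,0.97,2,4 ]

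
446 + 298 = 744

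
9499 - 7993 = 1506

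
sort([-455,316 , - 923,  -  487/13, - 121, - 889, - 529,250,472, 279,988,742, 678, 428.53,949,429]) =[ - 923, - 889, - 529,- 455, - 121, - 487/13,250,279,316, 428.53,429,472,678,742 , 949 , 988]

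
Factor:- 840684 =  - 2^2*3^1 * 13^1*17^1*317^1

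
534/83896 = 267/41948 = 0.01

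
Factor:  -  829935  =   - 3^2*5^1*18443^1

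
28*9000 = 252000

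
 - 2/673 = - 1  +  671/673= - 0.00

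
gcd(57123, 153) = 9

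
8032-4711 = 3321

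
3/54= 1/18 = 0.06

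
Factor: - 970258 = -2^1*17^1 *28537^1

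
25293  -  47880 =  - 22587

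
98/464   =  49/232 = 0.21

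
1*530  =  530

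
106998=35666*3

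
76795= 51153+25642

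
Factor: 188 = 2^2*47^1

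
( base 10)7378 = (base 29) 8MC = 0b1110011010010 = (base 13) 3487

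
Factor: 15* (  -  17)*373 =  -  95115= - 3^1*5^1*17^1*373^1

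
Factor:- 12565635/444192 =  - 2^( - 5)*5^1*7^(-1)*17^1*661^( - 1) * 49277^1=- 4188545/148064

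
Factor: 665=5^1*7^1  *  19^1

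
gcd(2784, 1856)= 928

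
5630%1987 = 1656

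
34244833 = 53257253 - 19012420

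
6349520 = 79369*80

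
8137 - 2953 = 5184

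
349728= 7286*48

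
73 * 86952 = 6347496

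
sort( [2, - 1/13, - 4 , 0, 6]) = [ - 4,- 1/13, 0, 2,6] 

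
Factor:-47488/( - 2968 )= 16  =  2^4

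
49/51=49/51 = 0.96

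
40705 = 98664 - 57959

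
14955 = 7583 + 7372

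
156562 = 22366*7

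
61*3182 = 194102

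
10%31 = 10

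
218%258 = 218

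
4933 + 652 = 5585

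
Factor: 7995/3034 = 2^( - 1)*3^1 * 5^1*13^1 * 37^ ( - 1)= 195/74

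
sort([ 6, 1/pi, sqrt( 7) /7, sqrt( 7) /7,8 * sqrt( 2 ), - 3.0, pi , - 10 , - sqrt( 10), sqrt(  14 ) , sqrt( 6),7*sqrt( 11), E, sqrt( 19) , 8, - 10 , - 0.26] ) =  [ - 10, - 10 , - sqrt(10) , - 3.0 ,-0.26, 1/pi,sqrt( 7 ) /7,sqrt( 7)/7, sqrt( 6 ), E, pi,sqrt(14), sqrt( 19 ), 6 , 8, 8*sqrt( 2 ),7*sqrt( 11 ) ]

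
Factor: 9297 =3^2*1033^1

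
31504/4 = 7876 = 7876.00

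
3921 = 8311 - 4390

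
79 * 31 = 2449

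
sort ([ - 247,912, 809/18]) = [ - 247, 809/18, 912 ] 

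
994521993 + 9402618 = 1003924611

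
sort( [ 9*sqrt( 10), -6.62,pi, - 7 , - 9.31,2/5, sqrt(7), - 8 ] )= [ - 9.31, - 8, - 7, - 6.62,2/5, sqrt(7 ), pi, 9*sqrt( 10) ] 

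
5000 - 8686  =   - 3686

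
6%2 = 0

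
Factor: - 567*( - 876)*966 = 479804472 =2^3*3^6*7^2*23^1*73^1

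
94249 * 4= 376996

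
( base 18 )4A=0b1010010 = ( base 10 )82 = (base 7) 145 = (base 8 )122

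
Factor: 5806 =2^1*2903^1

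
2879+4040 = 6919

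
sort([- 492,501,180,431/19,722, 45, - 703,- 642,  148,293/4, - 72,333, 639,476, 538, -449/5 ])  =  [ - 703,-642, - 492, - 449/5, - 72, 431/19,45,293/4,148, 180,333,476 , 501, 538,639, 722 ]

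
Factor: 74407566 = 2^1*3^1*12401261^1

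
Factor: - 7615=  -  5^1*1523^1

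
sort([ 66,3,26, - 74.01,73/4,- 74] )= [ - 74.01,-74,3,73/4, 26,66]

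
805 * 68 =54740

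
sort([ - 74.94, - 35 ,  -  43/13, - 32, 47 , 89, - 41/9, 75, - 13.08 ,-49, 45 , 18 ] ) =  [ - 74.94, - 49,-35 , - 32, - 13.08, - 41/9, - 43/13 , 18,  45,47, 75,89] 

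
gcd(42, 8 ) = 2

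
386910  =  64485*6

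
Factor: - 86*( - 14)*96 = 115584 = 2^7*3^1*7^1*43^1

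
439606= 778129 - 338523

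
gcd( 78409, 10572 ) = 881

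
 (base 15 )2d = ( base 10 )43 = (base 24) 1j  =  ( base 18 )27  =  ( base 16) 2B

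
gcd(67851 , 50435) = 7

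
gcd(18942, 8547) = 231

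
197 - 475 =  - 278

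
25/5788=25/5788 = 0.00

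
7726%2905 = 1916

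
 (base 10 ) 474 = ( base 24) JI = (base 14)25c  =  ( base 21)11C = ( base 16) 1DA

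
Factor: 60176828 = 2^2*31^1*79^1 *6143^1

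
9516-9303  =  213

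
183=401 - 218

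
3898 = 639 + 3259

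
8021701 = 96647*83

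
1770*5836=10329720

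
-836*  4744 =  - 3965984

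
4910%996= 926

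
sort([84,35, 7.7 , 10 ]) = [7.7, 10, 35,84 ]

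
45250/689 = 65 + 465/689 =65.67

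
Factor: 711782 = 2^1*355891^1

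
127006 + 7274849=7401855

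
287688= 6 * 47948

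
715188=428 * 1671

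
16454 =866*19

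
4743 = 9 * 527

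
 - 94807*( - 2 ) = 189614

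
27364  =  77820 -50456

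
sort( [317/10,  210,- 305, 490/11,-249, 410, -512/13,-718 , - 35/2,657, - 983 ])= [-983, - 718, - 305, - 249,-512/13, -35/2, 317/10, 490/11,210,410, 657 ]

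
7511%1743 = 539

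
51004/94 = 542 + 28/47 =542.60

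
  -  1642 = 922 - 2564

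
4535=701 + 3834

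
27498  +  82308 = 109806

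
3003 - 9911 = -6908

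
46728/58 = 23364/29 = 805.66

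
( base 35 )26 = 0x4c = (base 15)51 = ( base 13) 5b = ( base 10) 76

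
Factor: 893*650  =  2^1*5^2 * 13^1*19^1*47^1 = 580450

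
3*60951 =182853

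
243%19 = 15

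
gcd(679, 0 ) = 679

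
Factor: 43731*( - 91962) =- 2^1*3^5 * 13^1*43^1*113^1*131^1  =  -4021590222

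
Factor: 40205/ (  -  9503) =-55/13 = - 5^1*11^1  *13^( - 1 ) 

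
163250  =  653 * 250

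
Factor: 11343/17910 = 2^( - 1 ) *3^ ( - 1 ) * 5^( - 1 )*19^1  =  19/30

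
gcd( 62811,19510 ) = 1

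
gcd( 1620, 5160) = 60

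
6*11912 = 71472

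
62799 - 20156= 42643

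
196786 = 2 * 98393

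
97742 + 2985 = 100727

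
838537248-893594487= -55057239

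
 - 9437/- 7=1348 + 1/7 = 1348.14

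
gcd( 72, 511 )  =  1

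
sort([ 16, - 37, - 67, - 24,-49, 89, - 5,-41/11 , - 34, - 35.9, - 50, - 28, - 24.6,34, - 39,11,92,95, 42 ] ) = [ - 67 ,  -  50, - 49, - 39, - 37, - 35.9, - 34, - 28, - 24.6, - 24, - 5, - 41/11,  11,  16,34,42,89,92, 95] 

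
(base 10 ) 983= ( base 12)69B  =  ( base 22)20f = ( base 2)1111010111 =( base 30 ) 12n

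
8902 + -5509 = 3393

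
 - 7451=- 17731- - 10280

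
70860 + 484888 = 555748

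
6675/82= 6675/82 = 81.40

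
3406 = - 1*( - 3406 )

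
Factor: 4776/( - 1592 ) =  - 3^1 = - 3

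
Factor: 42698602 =2^1*53^1*402817^1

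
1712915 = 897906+815009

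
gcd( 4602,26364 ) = 78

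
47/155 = 47/155 = 0.30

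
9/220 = 9/220 = 0.04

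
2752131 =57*48283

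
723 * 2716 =1963668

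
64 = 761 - 697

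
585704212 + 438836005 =1024540217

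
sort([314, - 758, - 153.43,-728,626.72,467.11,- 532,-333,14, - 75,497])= [-758, - 728,-532,-333,-153.43,-75,14,314,467.11,497,  626.72]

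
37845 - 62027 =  - 24182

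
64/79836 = 16/19959 =0.00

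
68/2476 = 17/619 = 0.03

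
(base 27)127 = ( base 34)n8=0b1100010110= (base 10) 790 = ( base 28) 106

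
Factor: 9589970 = 2^1*5^1*13^1* 71^1*1039^1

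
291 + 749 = 1040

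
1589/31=1589/31 = 51.26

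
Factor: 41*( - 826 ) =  - 33866 = - 2^1*7^1*41^1*59^1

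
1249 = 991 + 258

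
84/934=42/467=0.09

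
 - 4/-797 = 4/797 = 0.01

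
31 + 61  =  92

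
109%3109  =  109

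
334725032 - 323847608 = 10877424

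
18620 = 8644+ 9976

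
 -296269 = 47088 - 343357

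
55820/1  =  55820 =55820.00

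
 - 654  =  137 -791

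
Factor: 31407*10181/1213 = 3^1*19^2*29^1*1213^( - 1 ) * 10181^1 =319754667/1213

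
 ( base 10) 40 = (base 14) 2c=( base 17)26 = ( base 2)101000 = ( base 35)15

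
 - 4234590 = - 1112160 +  - 3122430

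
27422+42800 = 70222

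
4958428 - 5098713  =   - 140285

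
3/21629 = 3/21629 = 0.00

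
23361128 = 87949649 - 64588521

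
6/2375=6/2375=0.00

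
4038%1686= 666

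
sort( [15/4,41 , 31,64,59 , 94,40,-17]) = [  -  17,15/4, 31,40,41, 59,64,94]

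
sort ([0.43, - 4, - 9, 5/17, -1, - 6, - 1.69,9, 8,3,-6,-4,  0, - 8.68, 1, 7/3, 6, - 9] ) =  [ - 9, - 9, -8.68, - 6, - 6, - 4, - 4,  -  1.69 , - 1,0,  5/17, 0.43, 1,7/3,3, 6, 8,9 ] 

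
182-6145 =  - 5963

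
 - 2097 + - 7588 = - 9685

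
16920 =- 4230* (  -  4) 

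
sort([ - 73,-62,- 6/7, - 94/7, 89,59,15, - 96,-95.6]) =[ - 96, - 95.6, - 73, - 62 ,  -  94/7, - 6/7 , 15,59,89 ]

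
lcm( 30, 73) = 2190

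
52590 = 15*3506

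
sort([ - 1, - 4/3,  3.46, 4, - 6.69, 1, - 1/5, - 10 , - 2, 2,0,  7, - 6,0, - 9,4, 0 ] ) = [ - 10, - 9, - 6.69, - 6, - 2, - 4/3, - 1, - 1/5, 0 , 0, 0, 1, 2, 3.46,4, 4,7] 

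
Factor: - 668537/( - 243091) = 29^1*23053^1*243091^(-1 ) 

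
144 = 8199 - 8055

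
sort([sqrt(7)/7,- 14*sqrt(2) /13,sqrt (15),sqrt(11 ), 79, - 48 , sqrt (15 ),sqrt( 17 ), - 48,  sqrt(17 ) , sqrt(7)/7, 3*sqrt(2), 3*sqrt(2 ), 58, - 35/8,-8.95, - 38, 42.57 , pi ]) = [ - 48, - 48,  -  38 , - 8.95, - 35/8, - 14*sqrt(2)/13,sqrt(7 ) /7,  sqrt(7) /7 , pi, sqrt(11),  sqrt(15),sqrt ( 15 ), sqrt(17 ),sqrt(17 ) , 3 * sqrt(2 ),3*sqrt(2 ),42.57, 58,79]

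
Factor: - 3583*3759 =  - 3^1*7^1*179^1*3583^1 = - 13468497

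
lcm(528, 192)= 2112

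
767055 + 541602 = 1308657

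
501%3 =0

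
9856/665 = 14 + 78/95 = 14.82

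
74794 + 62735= 137529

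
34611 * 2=69222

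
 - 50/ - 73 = 50/73= 0.68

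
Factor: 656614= 2^1*7^1 * 46901^1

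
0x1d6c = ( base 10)7532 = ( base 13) 3575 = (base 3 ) 101022222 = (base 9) 11288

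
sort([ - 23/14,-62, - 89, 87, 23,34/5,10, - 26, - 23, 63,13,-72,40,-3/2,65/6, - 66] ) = [ - 89, - 72, - 66, - 62, - 26, - 23, - 23/14, - 3/2, 34/5,  10, 65/6, 13,23 , 40, 63,87 ] 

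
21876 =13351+8525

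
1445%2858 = 1445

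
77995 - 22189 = 55806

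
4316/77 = 56+4/77 = 56.05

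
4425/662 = 4425/662  =  6.68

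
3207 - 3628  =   - 421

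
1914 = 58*33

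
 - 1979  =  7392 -9371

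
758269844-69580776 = 688689068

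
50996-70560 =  - 19564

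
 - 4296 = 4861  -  9157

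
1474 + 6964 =8438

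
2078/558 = 3 + 202/279 = 3.72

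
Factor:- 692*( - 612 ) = 2^4*3^2*17^1*173^1 = 423504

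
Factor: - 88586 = -2^1*44293^1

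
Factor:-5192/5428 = - 22/23 = -2^1*11^1 * 23^(-1)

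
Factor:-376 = - 2^3 * 47^1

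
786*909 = 714474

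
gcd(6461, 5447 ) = 13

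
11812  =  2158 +9654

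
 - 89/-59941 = 89/59941  =  0.00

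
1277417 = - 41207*( - 31)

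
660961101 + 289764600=950725701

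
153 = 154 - 1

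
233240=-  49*( - 4760 )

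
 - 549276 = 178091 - 727367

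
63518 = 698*91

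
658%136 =114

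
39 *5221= 203619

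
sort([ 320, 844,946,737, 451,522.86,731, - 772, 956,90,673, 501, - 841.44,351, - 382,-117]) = [ - 841.44,  -  772, - 382, - 117, 90,  320,351,451,501,522.86,673,  731, 737, 844,946, 956]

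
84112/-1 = -84112 + 0/1 = -  84112.00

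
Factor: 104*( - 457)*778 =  - 36976784 = - 2^4 *13^1*389^1 *457^1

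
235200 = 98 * 2400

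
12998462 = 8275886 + 4722576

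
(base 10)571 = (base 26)LP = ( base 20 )18B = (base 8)1073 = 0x23b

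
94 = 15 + 79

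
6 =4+2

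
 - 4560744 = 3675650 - 8236394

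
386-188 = 198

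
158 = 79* 2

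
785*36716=28822060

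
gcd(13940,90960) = 20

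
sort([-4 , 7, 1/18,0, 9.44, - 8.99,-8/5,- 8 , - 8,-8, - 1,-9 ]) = [-9, - 8.99, - 8 , - 8, - 8 , - 4 , - 8/5, - 1 , 0,1/18, 7,9.44] 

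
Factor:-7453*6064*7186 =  - 2^5*29^1*257^1*379^1 * 3593^1 = -324771212512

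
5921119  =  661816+5259303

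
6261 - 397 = 5864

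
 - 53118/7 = -7589+5/7 = - 7588.29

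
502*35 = 17570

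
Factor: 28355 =5^1*53^1*107^1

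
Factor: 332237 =89^1*3733^1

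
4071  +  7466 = 11537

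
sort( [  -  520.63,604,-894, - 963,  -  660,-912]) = [  -  963 , - 912, - 894,  -  660,- 520.63, 604 ] 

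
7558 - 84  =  7474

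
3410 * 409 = 1394690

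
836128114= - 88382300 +924510414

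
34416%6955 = 6596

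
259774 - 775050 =-515276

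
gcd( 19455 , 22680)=15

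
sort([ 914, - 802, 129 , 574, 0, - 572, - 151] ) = [ - 802,-572, - 151 , 0,129,  574, 914]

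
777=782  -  5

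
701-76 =625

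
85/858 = 85/858 = 0.10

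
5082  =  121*42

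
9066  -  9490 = -424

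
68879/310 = 68879/310 = 222.19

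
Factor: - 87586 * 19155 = - 2^1*3^1*5^1*1277^1*43793^1 = - 1677709830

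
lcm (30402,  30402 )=30402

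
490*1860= 911400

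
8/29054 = 4/14527 = 0.00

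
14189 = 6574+7615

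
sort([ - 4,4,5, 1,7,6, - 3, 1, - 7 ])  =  [ - 7, - 4,  -  3,1, 1,4,5,6,  7 ]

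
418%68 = 10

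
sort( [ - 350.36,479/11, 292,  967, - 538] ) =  [ - 538, - 350.36, 479/11,292 , 967] 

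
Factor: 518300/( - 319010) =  - 710/437  =  - 2^1*5^1* 19^( - 1)*23^ ( - 1 )*71^1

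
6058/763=7 + 717/763 = 7.94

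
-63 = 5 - 68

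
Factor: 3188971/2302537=1667^1*1913^1*2302537^(- 1 )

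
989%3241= 989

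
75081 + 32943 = 108024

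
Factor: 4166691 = 3^1*29^1*47^1*1019^1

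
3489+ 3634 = 7123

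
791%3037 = 791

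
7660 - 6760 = 900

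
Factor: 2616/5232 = 2^(- 1) = 1/2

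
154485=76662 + 77823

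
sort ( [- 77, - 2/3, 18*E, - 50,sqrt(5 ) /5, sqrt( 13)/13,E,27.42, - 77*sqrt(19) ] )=[  -  77*sqrt(19 ),-77, - 50, - 2/3 , sqrt( 13)/13 , sqrt(5) /5, E,27.42,18*E] 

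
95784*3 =287352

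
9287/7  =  1326+5/7 = 1326.71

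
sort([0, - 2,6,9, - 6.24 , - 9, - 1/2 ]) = [ - 9,-6.24, - 2 , - 1/2, 0,6,9] 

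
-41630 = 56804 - 98434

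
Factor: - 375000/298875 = - 2^3*5^3*797^( - 1) = - 1000/797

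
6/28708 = 3/14354=0.00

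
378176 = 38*9952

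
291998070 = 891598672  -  599600602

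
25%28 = 25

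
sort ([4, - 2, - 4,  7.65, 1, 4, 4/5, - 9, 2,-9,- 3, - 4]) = [ - 9, -9, - 4 , - 4 , - 3, - 2,4/5,1,2,4 , 4  ,  7.65 ]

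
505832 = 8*63229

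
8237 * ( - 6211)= - 51160007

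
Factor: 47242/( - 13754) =-23^( - 1 )*79^1= - 79/23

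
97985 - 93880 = 4105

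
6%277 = 6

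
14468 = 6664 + 7804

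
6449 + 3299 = 9748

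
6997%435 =37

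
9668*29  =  280372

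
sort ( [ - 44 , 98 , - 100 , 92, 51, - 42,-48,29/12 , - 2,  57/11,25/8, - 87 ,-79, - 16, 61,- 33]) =[ -100 , - 87 , - 79, - 48, - 44,-42,- 33, - 16, - 2,29/12,25/8,57/11, 51,61,92, 98 ] 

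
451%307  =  144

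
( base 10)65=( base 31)23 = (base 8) 101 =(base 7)122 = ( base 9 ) 72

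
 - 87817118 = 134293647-222110765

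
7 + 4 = 11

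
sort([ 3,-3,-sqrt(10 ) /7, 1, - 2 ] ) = [-3, - 2,-sqrt( 10 ) /7,1,3]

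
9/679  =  9/679 = 0.01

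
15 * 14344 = 215160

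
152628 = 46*3318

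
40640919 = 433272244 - 392631325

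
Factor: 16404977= 683^1*24019^1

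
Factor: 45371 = 59^1*769^1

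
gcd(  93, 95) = 1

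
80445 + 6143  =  86588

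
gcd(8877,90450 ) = 3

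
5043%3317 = 1726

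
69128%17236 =184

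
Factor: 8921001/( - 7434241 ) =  - 3^1 * 2973667^1*7434241^( - 1)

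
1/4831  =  1/4831  =  0.00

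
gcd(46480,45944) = 8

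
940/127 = 940/127 = 7.40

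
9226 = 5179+4047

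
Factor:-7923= - 3^1*19^1*139^1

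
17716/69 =256 + 52/69=256.75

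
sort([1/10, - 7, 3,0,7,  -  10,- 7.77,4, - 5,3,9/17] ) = [ - 10, - 7.77 , - 7,-5,0, 1/10,9/17,3,3,4,7] 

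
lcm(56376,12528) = 112752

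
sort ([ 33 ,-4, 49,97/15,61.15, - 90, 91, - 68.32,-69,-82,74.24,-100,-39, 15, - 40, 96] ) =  [ - 100, - 90,-82, -69,-68.32, - 40, - 39,- 4 , 97/15,15,33,  49,61.15,74.24,  91,96]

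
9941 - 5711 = 4230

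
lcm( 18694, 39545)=1028170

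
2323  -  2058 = 265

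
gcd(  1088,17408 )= 1088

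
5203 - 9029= - 3826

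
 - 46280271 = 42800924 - 89081195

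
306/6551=306/6551 = 0.05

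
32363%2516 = 2171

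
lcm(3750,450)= 11250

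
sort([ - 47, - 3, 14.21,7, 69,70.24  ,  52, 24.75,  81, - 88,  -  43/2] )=[ - 88, -47, - 43/2,-3, 7 , 14.21,  24.75,  52  ,  69,70.24,  81]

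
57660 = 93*620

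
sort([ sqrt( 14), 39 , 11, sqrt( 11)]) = [ sqrt( 11) , sqrt ( 14),  11, 39] 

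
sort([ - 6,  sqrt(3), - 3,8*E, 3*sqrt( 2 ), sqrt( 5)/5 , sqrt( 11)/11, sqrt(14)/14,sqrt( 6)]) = [ - 6,  -  3,sqrt( 14) /14, sqrt( 11)/11,sqrt (5) /5,  sqrt( 3 ) , sqrt (6 ),3*sqrt( 2),8 * E ]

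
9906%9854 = 52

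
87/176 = 87/176 = 0.49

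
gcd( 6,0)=6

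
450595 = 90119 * 5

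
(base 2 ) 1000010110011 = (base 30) 4MF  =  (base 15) 1400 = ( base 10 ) 4275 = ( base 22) 8I7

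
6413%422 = 83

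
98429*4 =393716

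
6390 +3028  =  9418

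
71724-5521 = 66203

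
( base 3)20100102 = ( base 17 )g04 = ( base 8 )11024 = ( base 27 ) 69B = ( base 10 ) 4628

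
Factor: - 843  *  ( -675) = 569025= 3^4*5^2*281^1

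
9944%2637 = 2033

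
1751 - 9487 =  - 7736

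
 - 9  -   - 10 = 1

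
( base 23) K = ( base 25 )K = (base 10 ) 20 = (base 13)17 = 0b10100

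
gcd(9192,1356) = 12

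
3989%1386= 1217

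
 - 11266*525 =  - 5914650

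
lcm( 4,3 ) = 12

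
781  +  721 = 1502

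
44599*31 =1382569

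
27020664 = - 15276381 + 42297045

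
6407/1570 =4 + 127/1570 = 4.08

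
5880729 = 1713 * 3433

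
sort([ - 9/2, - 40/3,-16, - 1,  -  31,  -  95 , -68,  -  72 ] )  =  [-95 ,-72 ,-68, -31  , - 16, - 40/3,  -  9/2,-1]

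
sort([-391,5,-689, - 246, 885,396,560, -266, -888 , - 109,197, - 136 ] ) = [-888,-689,-391,-266, -246, - 136 , - 109,  5,197,396,  560, 885]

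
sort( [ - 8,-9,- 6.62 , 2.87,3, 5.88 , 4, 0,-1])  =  [ - 9, - 8,-6.62 , - 1, 0, 2.87, 3, 4,  5.88] 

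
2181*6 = 13086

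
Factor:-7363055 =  - 5^1*7^1*71^1*2963^1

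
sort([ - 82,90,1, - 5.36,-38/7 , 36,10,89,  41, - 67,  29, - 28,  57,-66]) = [-82, - 67, - 66, - 28, - 38/7, - 5.36, 1, 10,29,36, 41,57, 89,90]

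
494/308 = 1 + 93/154=1.60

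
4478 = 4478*1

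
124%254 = 124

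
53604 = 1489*36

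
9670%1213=1179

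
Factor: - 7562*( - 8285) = 2^1 * 5^1*19^1*199^1*1657^1 = 62651170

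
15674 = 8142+7532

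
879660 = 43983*20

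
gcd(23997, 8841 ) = 1263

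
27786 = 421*66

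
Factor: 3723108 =2^2*  3^1 * 449^1*691^1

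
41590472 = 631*65912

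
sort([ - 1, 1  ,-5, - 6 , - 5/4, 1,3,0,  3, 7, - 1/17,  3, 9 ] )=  [ - 6, - 5 , - 5/4 , - 1, - 1/17, 0, 1, 1,3, 3, 3, 7,  9] 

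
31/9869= 31/9869 = 0.00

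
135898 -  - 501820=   637718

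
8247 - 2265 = 5982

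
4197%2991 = 1206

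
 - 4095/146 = -29 + 139/146= -28.05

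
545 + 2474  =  3019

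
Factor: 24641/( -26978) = - 601/658 =- 2^( - 1 )*7^(  -  1)*47^( - 1)*601^1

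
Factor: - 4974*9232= -45919968=   - 2^5 * 3^1*577^1 *829^1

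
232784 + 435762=668546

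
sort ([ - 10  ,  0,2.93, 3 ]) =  [ - 10,0, 2.93, 3 ]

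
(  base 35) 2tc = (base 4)312111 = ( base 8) 6625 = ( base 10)3477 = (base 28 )4c5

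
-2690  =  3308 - 5998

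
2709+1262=3971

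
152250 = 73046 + 79204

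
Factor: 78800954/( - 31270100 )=  -  2^( - 1) * 5^ ( - 2)*131^1*  167^1*1801^1*312701^( - 1 )= -39400477/15635050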